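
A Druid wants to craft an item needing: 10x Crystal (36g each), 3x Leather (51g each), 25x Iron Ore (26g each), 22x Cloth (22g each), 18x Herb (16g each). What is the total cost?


Cost breakdown:
  Crystal: 10 * 36 = 360
  Leather: 3 * 51 = 153
  Iron Ore: 25 * 26 = 650
  Cloth: 22 * 22 = 484
  Herb: 18 * 16 = 288
Total = 360 + 153 + 650 + 484 + 288 = 1935

1935 gold


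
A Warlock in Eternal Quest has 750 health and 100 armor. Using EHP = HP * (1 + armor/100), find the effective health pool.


EHP = 750 * (1 + 100/100)
= 750 * (1 + 1.0)
= 750 * 2.0
= 1500.0

1500.0 EHP


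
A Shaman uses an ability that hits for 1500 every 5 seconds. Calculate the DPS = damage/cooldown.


DPS = damage / cooldown
= 1500 / 5
= 300.00

300.00 DPS


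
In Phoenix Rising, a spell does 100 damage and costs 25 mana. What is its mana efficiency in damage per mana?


Efficiency = damage / mana
= 100 / 25
= 4.00

4.00 dmg/mana


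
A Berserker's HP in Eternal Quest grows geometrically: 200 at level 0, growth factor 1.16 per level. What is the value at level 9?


value = base * growth^level
= 200 * 1.16^9
= 200 * 3.802961
= 760.59

760.59 HP


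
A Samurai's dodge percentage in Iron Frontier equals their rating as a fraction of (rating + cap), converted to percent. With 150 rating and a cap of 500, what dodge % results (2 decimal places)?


dodge% = 150 / (150 + 500) * 100
= 150 / 650 * 100
= 0.230769 * 100
= 23.08%

23.08%


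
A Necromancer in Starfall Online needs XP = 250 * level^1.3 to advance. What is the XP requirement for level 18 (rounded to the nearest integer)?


XP = 250 * level^1.3
Substitute level = 18:
XP = 250 * 18^1.3
= 250 * 42.8405
= 10710

10710 XP


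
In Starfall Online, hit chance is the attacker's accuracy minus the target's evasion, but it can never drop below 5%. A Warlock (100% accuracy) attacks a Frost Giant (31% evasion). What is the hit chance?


accuracy - evasion = 100 - 31 = 69
Apply floor: max(69, 5) = 69
Hit chance = 69%

69%


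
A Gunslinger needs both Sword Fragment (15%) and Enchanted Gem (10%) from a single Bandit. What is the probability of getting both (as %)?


For independent events, P(both) = P(A) * P(B)
= 15% * 10%
= 150 / 100 %
= 1.5%

1.5%


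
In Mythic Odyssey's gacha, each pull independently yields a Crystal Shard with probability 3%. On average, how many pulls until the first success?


Expected pulls for a geometric distribution = 1/p = 100 / rate%
= 100 / 3
= 33.33

33.33 pulls


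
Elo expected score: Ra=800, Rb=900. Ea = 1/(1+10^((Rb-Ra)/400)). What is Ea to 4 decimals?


Elo expected score: Ea = 1/(1 + 10^((Rb-Ra)/400))
Rb - Ra = 900 - 800 = 100
(Rb-Ra)/400 = 100/400 = 0.25
10^0.25 = 1.778279
Ea = 1/(1 + 1.778279) = 1/2.778279 = 0.3599

0.3599


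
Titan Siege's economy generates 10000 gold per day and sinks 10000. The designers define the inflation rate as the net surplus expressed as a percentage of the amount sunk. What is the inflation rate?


Net gold = 10000 - 10000 = 0
Inflation rate = net / sunk * 100 = 0 / 10000 * 100
= 0.0 * 100
= 0.00%

0.00%


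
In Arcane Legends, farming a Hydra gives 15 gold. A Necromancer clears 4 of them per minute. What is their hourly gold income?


Gold per minute = 15 * 4 = 60
Gold per hour = 60 * 60 = 3600

3600 gold/hour


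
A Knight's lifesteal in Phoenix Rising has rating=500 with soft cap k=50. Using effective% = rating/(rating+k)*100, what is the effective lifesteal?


effective% = rating / (rating + k) * 100
= 500 / (500 + 50) * 100
= 500 / 550 * 100
= 0.909091 * 100
= 90.91%

90.91%


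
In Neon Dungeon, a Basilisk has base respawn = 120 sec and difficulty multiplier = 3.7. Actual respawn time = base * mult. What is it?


Respawn time = base * multiplier
= 120 * 3.7
= 444.0 seconds

444.0 seconds


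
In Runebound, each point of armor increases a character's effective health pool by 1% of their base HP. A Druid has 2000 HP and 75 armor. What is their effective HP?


EHP = 2000 * (1 + 75/100)
= 2000 * (1 + 0.75)
= 2000 * 1.75
= 3500.0

3500.0 EHP


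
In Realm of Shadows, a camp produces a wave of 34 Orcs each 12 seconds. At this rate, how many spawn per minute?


Spawns per minute = count * (60 / interval)
= 34 * (60 / 12)
= 34 * 5.0
= 170.0

170.0 per minute


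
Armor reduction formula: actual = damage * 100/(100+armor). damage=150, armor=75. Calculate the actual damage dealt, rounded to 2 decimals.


actual = 150 * 100 / (100 + 75)
= 150 * 100 / 175
= 15000 / 175
= 85.71

85.71 damage


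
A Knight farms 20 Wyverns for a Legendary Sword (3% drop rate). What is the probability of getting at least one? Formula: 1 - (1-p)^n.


P(at least one) = 1 - P(none) = 1 - (1-p)^n
p = 3/100 = 0.03
1 - p = 0.97
(1 - p)^20 = 0.97^20 = 0.543794
P(at least one) = 1 - 0.543794 = 0.4562

0.4562


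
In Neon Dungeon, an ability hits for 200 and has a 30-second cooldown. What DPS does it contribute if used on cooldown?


DPS = damage / cooldown
= 200 / 30
= 6.67

6.67 DPS


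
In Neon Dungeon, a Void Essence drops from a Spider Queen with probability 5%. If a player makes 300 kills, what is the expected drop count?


Expected drops = kills * (drop_rate / 100)
= 300 * (5 / 100)
= 300 * 0.05
= 15.0

15.0 drops


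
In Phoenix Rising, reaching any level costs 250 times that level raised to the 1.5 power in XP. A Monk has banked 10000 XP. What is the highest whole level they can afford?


XP = 250 * level^1.5, so level = (XP / 250)^(1/1.5)
= (10000 / 250)^(1/1.5)
= 40.0^0.6667
= 11.6961
Floor: level = 11

level 11


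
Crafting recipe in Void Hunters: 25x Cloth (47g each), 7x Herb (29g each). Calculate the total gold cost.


Cost breakdown:
  Cloth: 25 * 47 = 1175
  Herb: 7 * 29 = 203
Total = 1175 + 203 = 1378

1378 gold


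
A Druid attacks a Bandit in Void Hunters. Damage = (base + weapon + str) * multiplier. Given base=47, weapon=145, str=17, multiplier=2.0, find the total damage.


Sum base + weapon + str = 47 + 145 + 17 = 209
Multiply by 2.0:
209 * 2.0 = 418.0

418.0 damage


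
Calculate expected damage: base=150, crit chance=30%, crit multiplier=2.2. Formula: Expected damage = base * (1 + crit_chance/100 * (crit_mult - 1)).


E[dmg] = base * (1 + crit_chance * (crit_mult - 1))
cc as decimal = 30/100 = 0.3
cm - 1 = 2.2 - 1 = 1.2
Bonus factor = 0.3 * 1.2 = 0.36
Total multiplier = 1 + 0.36 = 1.36
Expected damage = 150 * 1.36 = 204.00

204.00 damage


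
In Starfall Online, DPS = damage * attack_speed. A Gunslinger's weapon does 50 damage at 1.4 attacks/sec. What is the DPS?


DPS = damage * attack_speed
= 50 * 1.4
= 70.0

70.0 DPS


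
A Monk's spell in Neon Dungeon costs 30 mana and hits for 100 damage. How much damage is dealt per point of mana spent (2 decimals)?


Efficiency = damage / mana
= 100 / 30
= 3.33

3.33 dmg/mana


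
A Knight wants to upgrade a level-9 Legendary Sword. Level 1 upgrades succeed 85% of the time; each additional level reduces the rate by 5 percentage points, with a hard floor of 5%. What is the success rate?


raw_rate = 85 - 5 * (9 - 1)
= 85 - 5 * 8
= 85 - 40
= 45
Apply floor: max(45, 5) = 45%

45%


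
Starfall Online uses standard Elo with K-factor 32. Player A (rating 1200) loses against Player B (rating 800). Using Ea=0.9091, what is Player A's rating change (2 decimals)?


Elo update: delta = K * (S - Ea), where S = 0 (loses)
S - Ea = 0 - 0.9091 = -0.9091
Rating change = 32 * -0.9091
= -29.09

-29.09 rating points


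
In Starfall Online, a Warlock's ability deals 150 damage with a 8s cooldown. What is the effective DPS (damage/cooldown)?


DPS = damage / cooldown
= 150 / 8
= 18.75

18.75 DPS


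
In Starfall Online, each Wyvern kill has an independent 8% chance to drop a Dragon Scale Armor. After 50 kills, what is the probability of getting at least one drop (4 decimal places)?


P(at least one) = 1 - P(none) = 1 - (1-p)^n
p = 8/100 = 0.08
1 - p = 0.92
(1 - p)^50 = 0.92^50 = 0.015466
P(at least one) = 1 - 0.015466 = 0.9845

0.9845


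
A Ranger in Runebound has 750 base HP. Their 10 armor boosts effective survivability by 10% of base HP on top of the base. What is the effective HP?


EHP = 750 * (1 + 10/100)
= 750 * (1 + 0.1)
= 750 * 1.1
= 825.0

825.0 EHP


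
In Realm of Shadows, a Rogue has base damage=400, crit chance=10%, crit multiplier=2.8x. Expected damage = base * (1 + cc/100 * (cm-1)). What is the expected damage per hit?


E[dmg] = base * (1 + crit_chance * (crit_mult - 1))
cc as decimal = 10/100 = 0.1
cm - 1 = 2.8 - 1 = 1.8
Bonus factor = 0.1 * 1.8 = 0.18
Total multiplier = 1 + 0.18 = 1.18
Expected damage = 400 * 1.18 = 472.00

472.00 damage


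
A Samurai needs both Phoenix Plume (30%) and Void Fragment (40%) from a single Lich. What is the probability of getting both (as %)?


For independent events, P(both) = P(A) * P(B)
= 30% * 40%
= 1200 / 100 %
= 12.0%

12.0%


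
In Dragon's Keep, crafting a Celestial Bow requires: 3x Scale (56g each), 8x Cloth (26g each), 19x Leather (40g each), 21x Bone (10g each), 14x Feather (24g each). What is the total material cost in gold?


Cost breakdown:
  Scale: 3 * 56 = 168
  Cloth: 8 * 26 = 208
  Leather: 19 * 40 = 760
  Bone: 21 * 10 = 210
  Feather: 14 * 24 = 336
Total = 168 + 208 + 760 + 210 + 336 = 1682

1682 gold


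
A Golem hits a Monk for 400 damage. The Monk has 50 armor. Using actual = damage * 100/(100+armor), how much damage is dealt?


actual = 400 * 100 / (100 + 50)
= 400 * 100 / 150
= 40000 / 150
= 266.67

266.67 damage


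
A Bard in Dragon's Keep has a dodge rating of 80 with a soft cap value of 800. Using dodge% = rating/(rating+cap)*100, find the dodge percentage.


dodge% = 80 / (80 + 800) * 100
= 80 / 880 * 100
= 0.090909 * 100
= 9.09%

9.09%


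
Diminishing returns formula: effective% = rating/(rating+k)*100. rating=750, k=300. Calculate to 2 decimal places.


effective% = rating / (rating + k) * 100
= 750 / (750 + 300) * 100
= 750 / 1050 * 100
= 0.714286 * 100
= 71.43%

71.43%


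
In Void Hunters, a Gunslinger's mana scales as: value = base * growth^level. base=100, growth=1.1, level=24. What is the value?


value = base * growth^level
= 100 * 1.1^24
= 100 * 9.849733
= 984.97

984.97 mana


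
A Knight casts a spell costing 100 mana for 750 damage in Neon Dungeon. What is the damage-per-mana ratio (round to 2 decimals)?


Efficiency = damage / mana
= 750 / 100
= 7.50

7.50 dmg/mana


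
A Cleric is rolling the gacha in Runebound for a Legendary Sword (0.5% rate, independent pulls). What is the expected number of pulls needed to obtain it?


Expected pulls for a geometric distribution = 1/p = 100 / rate%
= 100 / 0.5
= 200.0

200.0 pulls


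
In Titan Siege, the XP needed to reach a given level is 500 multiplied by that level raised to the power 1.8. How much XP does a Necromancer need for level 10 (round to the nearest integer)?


XP = 500 * level^1.8
Substitute level = 10:
XP = 500 * 10^1.8
= 500 * 63.0957
= 31548

31548 XP


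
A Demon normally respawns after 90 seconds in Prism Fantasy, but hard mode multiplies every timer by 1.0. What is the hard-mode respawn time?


Respawn time = base * multiplier
= 90 * 1.0
= 90.0 seconds

90.0 seconds


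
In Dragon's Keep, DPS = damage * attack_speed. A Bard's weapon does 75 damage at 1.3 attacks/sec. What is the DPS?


DPS = damage * attack_speed
= 75 * 1.3
= 97.5

97.5 DPS


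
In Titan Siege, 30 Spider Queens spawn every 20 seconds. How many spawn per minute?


Spawns per minute = count * (60 / interval)
= 30 * (60 / 20)
= 30 * 3.0
= 90.0

90.0 per minute


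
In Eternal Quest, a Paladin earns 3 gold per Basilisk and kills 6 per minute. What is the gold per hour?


Gold per minute = 3 * 6 = 18
Gold per hour = 18 * 60 = 1080

1080 gold/hour


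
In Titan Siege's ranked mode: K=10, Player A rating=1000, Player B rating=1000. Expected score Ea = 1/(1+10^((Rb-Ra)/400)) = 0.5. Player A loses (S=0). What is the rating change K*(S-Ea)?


Elo update: delta = K * (S - Ea), where S = 0 (loses)
S - Ea = 0 - 0.5 = -0.5
Rating change = 10 * -0.5
= -5.00

-5.00 rating points


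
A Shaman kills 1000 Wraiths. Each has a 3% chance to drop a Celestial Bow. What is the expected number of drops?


Expected drops = kills * (drop_rate / 100)
= 1000 * (3 / 100)
= 1000 * 0.03
= 30.0

30.0 drops


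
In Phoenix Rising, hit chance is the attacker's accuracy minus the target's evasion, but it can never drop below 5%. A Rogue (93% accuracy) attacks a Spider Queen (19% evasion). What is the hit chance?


accuracy - evasion = 93 - 19 = 74
Apply floor: max(74, 5) = 74
Hit chance = 74%

74%


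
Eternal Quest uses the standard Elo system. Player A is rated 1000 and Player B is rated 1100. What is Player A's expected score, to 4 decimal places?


Elo expected score: Ea = 1/(1 + 10^((Rb-Ra)/400))
Rb - Ra = 1100 - 1000 = 100
(Rb-Ra)/400 = 100/400 = 0.25
10^0.25 = 1.778279
Ea = 1/(1 + 1.778279) = 1/2.778279 = 0.3599

0.3599


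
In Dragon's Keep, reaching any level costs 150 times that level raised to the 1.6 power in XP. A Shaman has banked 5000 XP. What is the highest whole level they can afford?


XP = 150 * level^1.6, so level = (XP / 150)^(1/1.6)
= (5000 / 150)^(1/1.6)
= 33.3333^0.625
= 8.9495
Floor: level = 8

level 8


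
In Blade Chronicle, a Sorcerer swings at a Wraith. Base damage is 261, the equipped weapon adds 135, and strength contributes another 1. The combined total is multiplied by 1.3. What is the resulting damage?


Sum base + weapon + str = 261 + 135 + 1 = 397
Multiply by 1.3:
397 * 1.3 = 516.1

516.1 damage


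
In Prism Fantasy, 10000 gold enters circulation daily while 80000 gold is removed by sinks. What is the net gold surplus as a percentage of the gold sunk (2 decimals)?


Net gold = 10000 - 80000 = -70000
Inflation rate = net / sunk * 100 = -70000 / 80000 * 100
= -0.875 * 100
= -87.50%

-87.50%


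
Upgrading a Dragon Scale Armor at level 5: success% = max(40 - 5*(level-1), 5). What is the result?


raw_rate = 40 - 5 * (5 - 1)
= 40 - 5 * 4
= 40 - 20
= 20
Apply floor: max(20, 5) = 20%

20%


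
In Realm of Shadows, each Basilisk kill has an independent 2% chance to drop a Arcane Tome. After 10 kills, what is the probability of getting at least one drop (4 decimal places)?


P(at least one) = 1 - P(none) = 1 - (1-p)^n
p = 2/100 = 0.02
1 - p = 0.98
(1 - p)^10 = 0.98^10 = 0.817073
P(at least one) = 1 - 0.817073 = 0.1829

0.1829


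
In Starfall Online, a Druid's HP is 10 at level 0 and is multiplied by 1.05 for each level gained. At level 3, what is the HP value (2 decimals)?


value = base * growth^level
= 10 * 1.05^3
= 10 * 1.157625
= 11.58

11.58 HP


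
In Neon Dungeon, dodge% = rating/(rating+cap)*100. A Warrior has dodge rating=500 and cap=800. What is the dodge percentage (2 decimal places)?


dodge% = 500 / (500 + 800) * 100
= 500 / 1300 * 100
= 0.384615 * 100
= 38.46%

38.46%


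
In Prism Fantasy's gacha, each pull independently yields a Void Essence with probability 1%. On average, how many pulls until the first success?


Expected pulls for a geometric distribution = 1/p = 100 / rate%
= 100 / 1
= 100.0

100.0 pulls


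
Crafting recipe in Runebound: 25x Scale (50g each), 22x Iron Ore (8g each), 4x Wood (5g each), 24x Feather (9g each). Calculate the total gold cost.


Cost breakdown:
  Scale: 25 * 50 = 1250
  Iron Ore: 22 * 8 = 176
  Wood: 4 * 5 = 20
  Feather: 24 * 9 = 216
Total = 1250 + 176 + 20 + 216 = 1662

1662 gold


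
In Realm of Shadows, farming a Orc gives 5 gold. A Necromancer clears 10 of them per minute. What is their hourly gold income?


Gold per minute = 5 * 10 = 50
Gold per hour = 50 * 60 = 3000

3000 gold/hour


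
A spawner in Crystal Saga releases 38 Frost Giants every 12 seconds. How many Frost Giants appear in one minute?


Spawns per minute = count * (60 / interval)
= 38 * (60 / 12)
= 38 * 5.0
= 190.0

190.0 per minute


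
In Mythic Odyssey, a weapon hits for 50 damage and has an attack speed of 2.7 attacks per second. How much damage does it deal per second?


DPS = damage * attack_speed
= 50 * 2.7
= 135.0

135.0 DPS


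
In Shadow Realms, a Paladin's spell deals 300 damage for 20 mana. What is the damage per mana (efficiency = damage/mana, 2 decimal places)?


Efficiency = damage / mana
= 300 / 20
= 15.00

15.00 dmg/mana


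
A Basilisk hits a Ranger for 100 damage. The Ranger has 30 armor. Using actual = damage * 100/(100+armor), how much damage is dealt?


actual = 100 * 100 / (100 + 30)
= 100 * 100 / 130
= 10000 / 130
= 76.92

76.92 damage


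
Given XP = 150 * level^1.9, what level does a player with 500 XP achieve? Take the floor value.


XP = 150 * level^1.9, so level = (XP / 150)^(1/1.9)
= (500 / 150)^(1/1.9)
= 3.3333^0.5263
= 1.8845
Floor: level = 1

level 1


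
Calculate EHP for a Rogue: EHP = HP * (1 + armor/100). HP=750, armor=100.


EHP = 750 * (1 + 100/100)
= 750 * (1 + 1.0)
= 750 * 2.0
= 1500.0

1500.0 EHP


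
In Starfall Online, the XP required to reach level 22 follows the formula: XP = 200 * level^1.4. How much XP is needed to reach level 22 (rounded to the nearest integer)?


XP = 200 * level^1.4
Substitute level = 22:
XP = 200 * 22^1.4
= 200 * 75.7516
= 15150

15150 XP


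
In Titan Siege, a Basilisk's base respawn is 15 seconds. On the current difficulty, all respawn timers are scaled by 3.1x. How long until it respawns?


Respawn time = base * multiplier
= 15 * 3.1
= 46.5 seconds

46.5 seconds


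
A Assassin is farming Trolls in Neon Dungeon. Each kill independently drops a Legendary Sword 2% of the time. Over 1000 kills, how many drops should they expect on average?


Expected drops = kills * (drop_rate / 100)
= 1000 * (2 / 100)
= 1000 * 0.02
= 20.0

20.0 drops


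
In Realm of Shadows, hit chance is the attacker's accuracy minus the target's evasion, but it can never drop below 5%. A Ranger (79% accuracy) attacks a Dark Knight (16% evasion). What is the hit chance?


accuracy - evasion = 79 - 16 = 63
Apply floor: max(63, 5) = 63
Hit chance = 63%

63%


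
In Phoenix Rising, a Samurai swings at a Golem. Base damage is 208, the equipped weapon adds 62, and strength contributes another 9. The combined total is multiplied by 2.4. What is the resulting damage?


Sum base + weapon + str = 208 + 62 + 9 = 279
Multiply by 2.4:
279 * 2.4 = 669.6

669.6 damage


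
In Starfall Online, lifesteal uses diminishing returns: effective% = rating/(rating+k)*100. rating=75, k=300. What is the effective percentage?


effective% = rating / (rating + k) * 100
= 75 / (75 + 300) * 100
= 75 / 375 * 100
= 0.2 * 100
= 20.00%

20.00%


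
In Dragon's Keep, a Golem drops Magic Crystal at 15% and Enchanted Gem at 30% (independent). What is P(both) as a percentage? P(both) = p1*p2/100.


For independent events, P(both) = P(A) * P(B)
= 15% * 30%
= 450 / 100 %
= 4.5%

4.5%


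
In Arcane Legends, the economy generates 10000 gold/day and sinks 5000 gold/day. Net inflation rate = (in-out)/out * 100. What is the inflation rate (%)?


Net gold = 10000 - 5000 = 5000
Inflation rate = net / sunk * 100 = 5000 / 5000 * 100
= 1.0 * 100
= 100.00%

100.00%


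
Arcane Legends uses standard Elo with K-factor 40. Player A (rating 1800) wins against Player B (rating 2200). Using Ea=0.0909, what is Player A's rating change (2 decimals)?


Elo update: delta = K * (S - Ea), where S = 1 (wins)
S - Ea = 1 - 0.0909 = 0.9091
Rating change = 40 * 0.9091
= 36.36

36.36 rating points


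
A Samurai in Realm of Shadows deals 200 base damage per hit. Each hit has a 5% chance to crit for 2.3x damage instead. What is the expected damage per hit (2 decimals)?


E[dmg] = base * (1 + crit_chance * (crit_mult - 1))
cc as decimal = 5/100 = 0.05
cm - 1 = 2.3 - 1 = 1.3
Bonus factor = 0.05 * 1.3 = 0.065
Total multiplier = 1 + 0.065 = 1.065
Expected damage = 200 * 1.065 = 213.00

213.00 damage


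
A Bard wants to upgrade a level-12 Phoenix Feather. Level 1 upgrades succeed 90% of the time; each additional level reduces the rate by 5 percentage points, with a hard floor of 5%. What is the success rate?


raw_rate = 90 - 5 * (12 - 1)
= 90 - 5 * 11
= 90 - 55
= 35
Apply floor: max(35, 5) = 35%

35%


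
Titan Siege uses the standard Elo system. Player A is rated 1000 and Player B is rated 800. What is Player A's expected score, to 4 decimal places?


Elo expected score: Ea = 1/(1 + 10^((Rb-Ra)/400))
Rb - Ra = 800 - 1000 = -200
(Rb-Ra)/400 = -200/400 = -0.5
10^-0.5 = 0.316228
Ea = 1/(1 + 0.316228) = 1/1.316228 = 0.7597

0.7597


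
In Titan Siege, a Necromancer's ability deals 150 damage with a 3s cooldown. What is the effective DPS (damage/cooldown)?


DPS = damage / cooldown
= 150 / 3
= 50.00

50.00 DPS


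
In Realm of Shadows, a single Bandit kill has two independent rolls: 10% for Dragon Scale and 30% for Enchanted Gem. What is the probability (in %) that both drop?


For independent events, P(both) = P(A) * P(B)
= 10% * 30%
= 300 / 100 %
= 3.0%

3.0%


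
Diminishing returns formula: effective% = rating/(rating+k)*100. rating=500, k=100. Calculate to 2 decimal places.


effective% = rating / (rating + k) * 100
= 500 / (500 + 100) * 100
= 500 / 600 * 100
= 0.833333 * 100
= 83.33%

83.33%


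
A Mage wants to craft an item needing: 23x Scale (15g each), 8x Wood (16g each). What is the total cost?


Cost breakdown:
  Scale: 23 * 15 = 345
  Wood: 8 * 16 = 128
Total = 345 + 128 = 473

473 gold


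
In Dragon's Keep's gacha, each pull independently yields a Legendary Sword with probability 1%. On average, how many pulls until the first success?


Expected pulls for a geometric distribution = 1/p = 100 / rate%
= 100 / 1
= 100.0

100.0 pulls


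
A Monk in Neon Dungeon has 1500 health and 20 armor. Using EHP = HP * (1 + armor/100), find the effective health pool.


EHP = 1500 * (1 + 20/100)
= 1500 * (1 + 0.2)
= 1500 * 1.2
= 1800.0

1800.0 EHP


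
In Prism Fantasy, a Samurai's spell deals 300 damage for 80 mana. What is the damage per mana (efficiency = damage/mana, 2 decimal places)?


Efficiency = damage / mana
= 300 / 80
= 3.75

3.75 dmg/mana


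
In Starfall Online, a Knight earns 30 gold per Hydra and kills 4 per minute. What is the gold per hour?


Gold per minute = 30 * 4 = 120
Gold per hour = 120 * 60 = 7200

7200 gold/hour


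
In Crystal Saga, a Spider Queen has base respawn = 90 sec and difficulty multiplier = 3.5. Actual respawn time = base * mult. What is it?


Respawn time = base * multiplier
= 90 * 3.5
= 315.0 seconds

315.0 seconds


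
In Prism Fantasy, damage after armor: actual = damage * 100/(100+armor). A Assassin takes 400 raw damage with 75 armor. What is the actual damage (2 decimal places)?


actual = 400 * 100 / (100 + 75)
= 400 * 100 / 175
= 40000 / 175
= 228.57

228.57 damage


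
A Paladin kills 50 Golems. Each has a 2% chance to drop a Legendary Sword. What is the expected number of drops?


Expected drops = kills * (drop_rate / 100)
= 50 * (2 / 100)
= 50 * 0.02
= 1.0

1.0 drops


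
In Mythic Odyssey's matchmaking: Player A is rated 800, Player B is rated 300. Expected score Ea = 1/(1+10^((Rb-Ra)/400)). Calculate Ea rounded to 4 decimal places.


Elo expected score: Ea = 1/(1 + 10^((Rb-Ra)/400))
Rb - Ra = 300 - 800 = -500
(Rb-Ra)/400 = -500/400 = -1.25
10^-1.25 = 0.056234
Ea = 1/(1 + 0.056234) = 1/1.056234 = 0.9468

0.9468


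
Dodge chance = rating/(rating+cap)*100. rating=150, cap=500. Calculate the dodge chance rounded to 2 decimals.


dodge% = 150 / (150 + 500) * 100
= 150 / 650 * 100
= 0.230769 * 100
= 23.08%

23.08%


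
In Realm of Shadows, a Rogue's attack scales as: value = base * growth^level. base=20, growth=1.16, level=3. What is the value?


value = base * growth^level
= 20 * 1.16^3
= 20 * 1.560896
= 31.22

31.22 attack


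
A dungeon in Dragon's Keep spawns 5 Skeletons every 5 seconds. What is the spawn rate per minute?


Spawns per minute = count * (60 / interval)
= 5 * (60 / 5)
= 5 * 12.0
= 60.0

60.0 per minute


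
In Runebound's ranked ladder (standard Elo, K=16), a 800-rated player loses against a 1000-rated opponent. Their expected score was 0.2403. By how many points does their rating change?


Elo update: delta = K * (S - Ea), where S = 0 (loses)
S - Ea = 0 - 0.2403 = -0.2403
Rating change = 16 * -0.2403
= -3.84

-3.84 rating points


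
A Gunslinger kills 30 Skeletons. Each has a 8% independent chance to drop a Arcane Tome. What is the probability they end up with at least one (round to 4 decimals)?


P(at least one) = 1 - P(none) = 1 - (1-p)^n
p = 8/100 = 0.08
1 - p = 0.92
(1 - p)^30 = 0.92^30 = 0.081966
P(at least one) = 1 - 0.081966 = 0.9180

0.9180


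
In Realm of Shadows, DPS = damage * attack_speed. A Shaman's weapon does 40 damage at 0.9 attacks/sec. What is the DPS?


DPS = damage * attack_speed
= 40 * 0.9
= 36.0

36.0 DPS


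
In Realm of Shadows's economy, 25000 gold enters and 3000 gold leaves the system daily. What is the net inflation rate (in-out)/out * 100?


Net gold = 25000 - 3000 = 22000
Inflation rate = net / sunk * 100 = 22000 / 3000 * 100
= 7.333333 * 100
= 733.33%

733.33%


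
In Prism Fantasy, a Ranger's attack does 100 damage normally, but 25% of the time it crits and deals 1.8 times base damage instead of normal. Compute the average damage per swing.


E[dmg] = base * (1 + crit_chance * (crit_mult - 1))
cc as decimal = 25/100 = 0.25
cm - 1 = 1.8 - 1 = 0.8
Bonus factor = 0.25 * 0.8 = 0.2
Total multiplier = 1 + 0.2 = 1.2
Expected damage = 100 * 1.2 = 120.00

120.00 damage


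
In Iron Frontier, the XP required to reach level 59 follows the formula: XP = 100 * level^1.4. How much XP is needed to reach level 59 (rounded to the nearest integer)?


XP = 100 * level^1.4
Substitute level = 59:
XP = 100 * 59^1.4
= 100 * 301.4344
= 30143

30143 XP


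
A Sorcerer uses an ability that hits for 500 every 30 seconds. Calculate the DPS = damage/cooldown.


DPS = damage / cooldown
= 500 / 30
= 16.67

16.67 DPS


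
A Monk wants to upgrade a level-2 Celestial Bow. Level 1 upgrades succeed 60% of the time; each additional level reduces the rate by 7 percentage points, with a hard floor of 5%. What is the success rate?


raw_rate = 60 - 7 * (2 - 1)
= 60 - 7 * 1
= 60 - 7
= 53
Apply floor: max(53, 5) = 53%

53%


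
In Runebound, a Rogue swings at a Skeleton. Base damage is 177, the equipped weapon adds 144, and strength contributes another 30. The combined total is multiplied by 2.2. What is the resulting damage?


Sum base + weapon + str = 177 + 144 + 30 = 351
Multiply by 2.2:
351 * 2.2 = 772.2

772.2 damage


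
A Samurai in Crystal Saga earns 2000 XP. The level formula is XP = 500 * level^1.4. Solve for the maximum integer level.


XP = 500 * level^1.4, so level = (XP / 500)^(1/1.4)
= (2000 / 500)^(1/1.4)
= 4.0^0.7143
= 2.6918
Floor: level = 2

level 2


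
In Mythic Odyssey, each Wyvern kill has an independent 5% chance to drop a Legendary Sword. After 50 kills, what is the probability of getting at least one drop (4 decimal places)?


P(at least one) = 1 - P(none) = 1 - (1-p)^n
p = 5/100 = 0.05
1 - p = 0.95
(1 - p)^50 = 0.95^50 = 0.076945
P(at least one) = 1 - 0.076945 = 0.9231

0.9231


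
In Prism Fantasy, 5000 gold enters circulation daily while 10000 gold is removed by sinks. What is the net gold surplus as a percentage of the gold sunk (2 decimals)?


Net gold = 5000 - 10000 = -5000
Inflation rate = net / sunk * 100 = -5000 / 10000 * 100
= -0.5 * 100
= -50.00%

-50.00%


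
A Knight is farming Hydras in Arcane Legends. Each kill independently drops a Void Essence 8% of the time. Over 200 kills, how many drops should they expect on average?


Expected drops = kills * (drop_rate / 100)
= 200 * (8 / 100)
= 200 * 0.08
= 16.0

16.0 drops


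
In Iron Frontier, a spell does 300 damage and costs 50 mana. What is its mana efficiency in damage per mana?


Efficiency = damage / mana
= 300 / 50
= 6.00

6.00 dmg/mana


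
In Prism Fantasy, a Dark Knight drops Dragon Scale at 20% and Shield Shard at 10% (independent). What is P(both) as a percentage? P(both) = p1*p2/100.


For independent events, P(both) = P(A) * P(B)
= 20% * 10%
= 200 / 100 %
= 2.0%

2.0%


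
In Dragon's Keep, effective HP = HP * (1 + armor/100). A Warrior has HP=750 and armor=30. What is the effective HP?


EHP = 750 * (1 + 30/100)
= 750 * (1 + 0.3)
= 750 * 1.3
= 975.0

975.0 EHP


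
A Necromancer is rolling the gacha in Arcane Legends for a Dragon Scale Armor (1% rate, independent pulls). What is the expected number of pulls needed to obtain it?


Expected pulls for a geometric distribution = 1/p = 100 / rate%
= 100 / 1
= 100.0

100.0 pulls


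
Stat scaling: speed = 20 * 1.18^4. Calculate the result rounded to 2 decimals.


value = base * growth^level
= 20 * 1.18^4
= 20 * 1.938778
= 38.78

38.78 speed


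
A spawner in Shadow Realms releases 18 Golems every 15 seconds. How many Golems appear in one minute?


Spawns per minute = count * (60 / interval)
= 18 * (60 / 15)
= 18 * 4.0
= 72.0

72.0 per minute


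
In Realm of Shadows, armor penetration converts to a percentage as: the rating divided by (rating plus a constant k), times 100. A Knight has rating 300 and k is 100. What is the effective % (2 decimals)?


effective% = rating / (rating + k) * 100
= 300 / (300 + 100) * 100
= 300 / 400 * 100
= 0.75 * 100
= 75.00%

75.00%


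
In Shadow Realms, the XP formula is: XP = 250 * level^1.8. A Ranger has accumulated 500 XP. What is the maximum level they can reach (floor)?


XP = 250 * level^1.8, so level = (XP / 250)^(1/1.8)
= (500 / 250)^(1/1.8)
= 2.0^0.5556
= 1.4697
Floor: level = 1

level 1


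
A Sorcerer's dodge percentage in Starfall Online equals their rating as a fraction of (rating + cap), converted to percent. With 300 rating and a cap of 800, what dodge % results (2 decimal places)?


dodge% = 300 / (300 + 800) * 100
= 300 / 1100 * 100
= 0.272727 * 100
= 27.27%

27.27%


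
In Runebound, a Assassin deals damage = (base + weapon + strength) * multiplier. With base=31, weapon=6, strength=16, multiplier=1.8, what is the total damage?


Sum base + weapon + str = 31 + 6 + 16 = 53
Multiply by 1.8:
53 * 1.8 = 95.4

95.4 damage


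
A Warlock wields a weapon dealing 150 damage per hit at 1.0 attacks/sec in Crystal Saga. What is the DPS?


DPS = damage * attack_speed
= 150 * 1.0
= 150.0

150.0 DPS


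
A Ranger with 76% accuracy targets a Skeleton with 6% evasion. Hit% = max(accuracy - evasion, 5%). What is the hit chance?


accuracy - evasion = 76 - 6 = 70
Apply floor: max(70, 5) = 70
Hit chance = 70%

70%


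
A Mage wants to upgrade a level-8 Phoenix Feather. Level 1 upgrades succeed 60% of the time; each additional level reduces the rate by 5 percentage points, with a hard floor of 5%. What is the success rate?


raw_rate = 60 - 5 * (8 - 1)
= 60 - 5 * 7
= 60 - 35
= 25
Apply floor: max(25, 5) = 25%

25%


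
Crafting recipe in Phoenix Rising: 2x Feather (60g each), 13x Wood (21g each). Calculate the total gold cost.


Cost breakdown:
  Feather: 2 * 60 = 120
  Wood: 13 * 21 = 273
Total = 120 + 273 = 393

393 gold


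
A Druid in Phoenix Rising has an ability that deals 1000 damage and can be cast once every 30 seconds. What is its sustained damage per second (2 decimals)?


DPS = damage / cooldown
= 1000 / 30
= 33.33

33.33 DPS


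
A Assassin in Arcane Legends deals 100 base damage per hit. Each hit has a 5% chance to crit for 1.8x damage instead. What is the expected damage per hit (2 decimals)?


E[dmg] = base * (1 + crit_chance * (crit_mult - 1))
cc as decimal = 5/100 = 0.05
cm - 1 = 1.8 - 1 = 0.8
Bonus factor = 0.05 * 0.8 = 0.04
Total multiplier = 1 + 0.04 = 1.04
Expected damage = 100 * 1.04 = 104.00

104.00 damage


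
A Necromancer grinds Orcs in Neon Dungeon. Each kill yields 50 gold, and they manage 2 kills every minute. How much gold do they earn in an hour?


Gold per minute = 50 * 2 = 100
Gold per hour = 100 * 60 = 6000

6000 gold/hour


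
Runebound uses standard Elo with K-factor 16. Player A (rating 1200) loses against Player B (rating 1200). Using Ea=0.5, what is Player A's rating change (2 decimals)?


Elo update: delta = K * (S - Ea), where S = 0 (loses)
S - Ea = 0 - 0.5 = -0.5
Rating change = 16 * -0.5
= -8.00

-8.00 rating points


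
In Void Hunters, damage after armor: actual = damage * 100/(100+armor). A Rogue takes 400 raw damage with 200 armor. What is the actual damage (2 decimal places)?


actual = 400 * 100 / (100 + 200)
= 400 * 100 / 300
= 40000 / 300
= 133.33

133.33 damage


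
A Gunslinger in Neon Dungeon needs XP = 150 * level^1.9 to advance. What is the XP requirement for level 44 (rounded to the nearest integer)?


XP = 150 * level^1.9
Substitute level = 44:
XP = 150 * 44^1.9
= 150 * 1326.0506
= 198908

198908 XP


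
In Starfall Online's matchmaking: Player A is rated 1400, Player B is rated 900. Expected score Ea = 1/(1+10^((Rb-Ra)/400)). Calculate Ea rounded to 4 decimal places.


Elo expected score: Ea = 1/(1 + 10^((Rb-Ra)/400))
Rb - Ra = 900 - 1400 = -500
(Rb-Ra)/400 = -500/400 = -1.25
10^-1.25 = 0.056234
Ea = 1/(1 + 0.056234) = 1/1.056234 = 0.9468

0.9468


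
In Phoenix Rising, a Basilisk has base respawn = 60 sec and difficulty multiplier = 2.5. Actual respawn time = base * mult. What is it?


Respawn time = base * multiplier
= 60 * 2.5
= 150.0 seconds

150.0 seconds


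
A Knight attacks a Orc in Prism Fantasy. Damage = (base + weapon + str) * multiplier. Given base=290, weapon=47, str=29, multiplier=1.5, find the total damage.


Sum base + weapon + str = 290 + 47 + 29 = 366
Multiply by 1.5:
366 * 1.5 = 549.0

549.0 damage


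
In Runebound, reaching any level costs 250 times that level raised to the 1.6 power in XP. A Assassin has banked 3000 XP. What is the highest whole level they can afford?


XP = 250 * level^1.6, so level = (XP / 250)^(1/1.6)
= (3000 / 250)^(1/1.6)
= 12.0^0.625
= 4.7259
Floor: level = 4

level 4


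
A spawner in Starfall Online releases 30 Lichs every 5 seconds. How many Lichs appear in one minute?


Spawns per minute = count * (60 / interval)
= 30 * (60 / 5)
= 30 * 12.0
= 360.0

360.0 per minute


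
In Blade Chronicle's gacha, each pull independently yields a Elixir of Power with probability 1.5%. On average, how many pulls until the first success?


Expected pulls for a geometric distribution = 1/p = 100 / rate%
= 100 / 1.5
= 66.67

66.67 pulls


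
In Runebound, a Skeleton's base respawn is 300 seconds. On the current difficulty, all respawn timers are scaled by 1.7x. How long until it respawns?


Respawn time = base * multiplier
= 300 * 1.7
= 510.0 seconds

510.0 seconds


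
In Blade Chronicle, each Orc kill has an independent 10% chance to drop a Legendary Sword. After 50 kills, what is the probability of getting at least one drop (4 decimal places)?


P(at least one) = 1 - P(none) = 1 - (1-p)^n
p = 10/100 = 0.1
1 - p = 0.9
(1 - p)^50 = 0.9^50 = 0.005154
P(at least one) = 1 - 0.005154 = 0.9948

0.9948


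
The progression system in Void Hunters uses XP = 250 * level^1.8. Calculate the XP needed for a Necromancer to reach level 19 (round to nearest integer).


XP = 250 * level^1.8
Substitute level = 19:
XP = 250 * 19^1.8
= 250 * 200.3348
= 50084

50084 XP


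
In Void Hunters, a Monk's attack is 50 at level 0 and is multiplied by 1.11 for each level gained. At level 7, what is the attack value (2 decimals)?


value = base * growth^level
= 50 * 1.11^7
= 50 * 2.07616
= 103.81

103.81 attack


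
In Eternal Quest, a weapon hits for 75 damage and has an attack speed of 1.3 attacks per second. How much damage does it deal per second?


DPS = damage * attack_speed
= 75 * 1.3
= 97.5

97.5 DPS


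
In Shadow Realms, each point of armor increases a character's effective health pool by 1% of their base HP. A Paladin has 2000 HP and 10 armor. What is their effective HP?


EHP = 2000 * (1 + 10/100)
= 2000 * (1 + 0.1)
= 2000 * 1.1
= 2200.0

2200.0 EHP


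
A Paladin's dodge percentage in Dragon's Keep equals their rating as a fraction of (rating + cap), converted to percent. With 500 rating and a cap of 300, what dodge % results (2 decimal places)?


dodge% = 500 / (500 + 300) * 100
= 500 / 800 * 100
= 0.625 * 100
= 62.50%

62.50%


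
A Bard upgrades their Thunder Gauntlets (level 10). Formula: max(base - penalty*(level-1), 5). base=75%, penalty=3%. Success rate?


raw_rate = 75 - 3 * (10 - 1)
= 75 - 3 * 9
= 75 - 27
= 48
Apply floor: max(48, 5) = 48%

48%


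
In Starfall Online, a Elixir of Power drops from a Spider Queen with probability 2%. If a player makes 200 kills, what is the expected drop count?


Expected drops = kills * (drop_rate / 100)
= 200 * (2 / 100)
= 200 * 0.02
= 4.0

4.0 drops


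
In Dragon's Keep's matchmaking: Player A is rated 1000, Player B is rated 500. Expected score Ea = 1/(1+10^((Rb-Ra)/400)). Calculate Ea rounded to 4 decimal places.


Elo expected score: Ea = 1/(1 + 10^((Rb-Ra)/400))
Rb - Ra = 500 - 1000 = -500
(Rb-Ra)/400 = -500/400 = -1.25
10^-1.25 = 0.056234
Ea = 1/(1 + 0.056234) = 1/1.056234 = 0.9468

0.9468


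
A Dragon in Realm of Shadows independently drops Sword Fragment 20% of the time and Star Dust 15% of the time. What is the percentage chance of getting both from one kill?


For independent events, P(both) = P(A) * P(B)
= 20% * 15%
= 300 / 100 %
= 3.0%

3.0%


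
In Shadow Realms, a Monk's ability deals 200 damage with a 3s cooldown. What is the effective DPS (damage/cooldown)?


DPS = damage / cooldown
= 200 / 3
= 66.67

66.67 DPS


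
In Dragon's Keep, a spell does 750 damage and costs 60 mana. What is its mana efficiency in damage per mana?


Efficiency = damage / mana
= 750 / 60
= 12.50

12.50 dmg/mana


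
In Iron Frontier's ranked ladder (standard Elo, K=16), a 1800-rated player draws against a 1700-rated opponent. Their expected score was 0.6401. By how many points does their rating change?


Elo update: delta = K * (S - Ea), where S = 0.5 (draws)
S - Ea = 0.5 - 0.6401 = -0.1401
Rating change = 16 * -0.1401
= -2.24

-2.24 rating points


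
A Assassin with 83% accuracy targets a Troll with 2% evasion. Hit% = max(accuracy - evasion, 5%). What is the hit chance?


accuracy - evasion = 83 - 2 = 81
Apply floor: max(81, 5) = 81
Hit chance = 81%

81%


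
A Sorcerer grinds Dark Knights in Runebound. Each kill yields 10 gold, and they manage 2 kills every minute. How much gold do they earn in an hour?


Gold per minute = 10 * 2 = 20
Gold per hour = 20 * 60 = 1200

1200 gold/hour


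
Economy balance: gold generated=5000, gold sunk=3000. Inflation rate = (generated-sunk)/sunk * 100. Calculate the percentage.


Net gold = 5000 - 3000 = 2000
Inflation rate = net / sunk * 100 = 2000 / 3000 * 100
= 0.666667 * 100
= 66.67%

66.67%


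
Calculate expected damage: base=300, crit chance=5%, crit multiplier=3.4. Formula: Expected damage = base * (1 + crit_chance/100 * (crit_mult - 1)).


E[dmg] = base * (1 + crit_chance * (crit_mult - 1))
cc as decimal = 5/100 = 0.05
cm - 1 = 3.4 - 1 = 2.4
Bonus factor = 0.05 * 2.4 = 0.12
Total multiplier = 1 + 0.12 = 1.12
Expected damage = 300 * 1.12 = 336.00

336.00 damage


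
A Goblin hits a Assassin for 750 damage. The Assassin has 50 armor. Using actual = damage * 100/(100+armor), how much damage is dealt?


actual = 750 * 100 / (100 + 50)
= 750 * 100 / 150
= 75000 / 150
= 500.00

500.00 damage


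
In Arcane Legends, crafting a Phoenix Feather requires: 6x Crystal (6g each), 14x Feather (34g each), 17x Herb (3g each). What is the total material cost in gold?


Cost breakdown:
  Crystal: 6 * 6 = 36
  Feather: 14 * 34 = 476
  Herb: 17 * 3 = 51
Total = 36 + 476 + 51 = 563

563 gold
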